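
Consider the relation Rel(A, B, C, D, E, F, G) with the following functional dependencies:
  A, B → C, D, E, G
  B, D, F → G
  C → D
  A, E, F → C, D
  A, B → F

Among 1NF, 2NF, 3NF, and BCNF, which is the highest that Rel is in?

2NF

Candidate key: {A, B}. Prime attributes: {A, B}.
B, D, F → G: {B, D, F}⁺ = {B, D, F, G}, which is not all of the attributes, so the left side is not a superkey — BCNF is violated.
B, D, F → G determines the non-prime attribute {G} from a non-superkey — 3NF is violated.
Checking every proper subset of each key, none determines a non-prime attribute — 2NF is satisfied.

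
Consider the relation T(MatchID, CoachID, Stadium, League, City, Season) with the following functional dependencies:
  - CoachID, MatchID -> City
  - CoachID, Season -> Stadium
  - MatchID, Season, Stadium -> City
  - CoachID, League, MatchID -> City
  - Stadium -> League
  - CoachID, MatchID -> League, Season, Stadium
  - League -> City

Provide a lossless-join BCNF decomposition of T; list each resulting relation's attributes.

{City, League}; {CoachID, MatchID, Season}; {CoachID, Season, Stadium}; {League, Stadium}

Candidate key of the original relation: {CoachID, MatchID}.
Within {City, CoachID, League, MatchID, Season, Stadium}: {CoachID, Season}⁺ ∩ {City, CoachID, League, MatchID, Season, Stadium} = {City, CoachID, League, Season, Stadium}, not the whole set, so CoachID, Season -> City, League, Stadium violates BCNF; decompose into {City, CoachID, League, Season, Stadium} and {CoachID, MatchID, Season}.
Within {City, CoachID, League, Season, Stadium}: {Stadium}⁺ ∩ {City, CoachID, League, Season, Stadium} = {City, League, Stadium}, not the whole set, so Stadium -> City, League violates BCNF; decompose into {City, League, Stadium} and {CoachID, Season, Stadium}.
Within {City, League, Stadium}: {League}⁺ ∩ {City, League, Stadium} = {City, League}, not the whole set, so League -> City violates BCNF; decompose into {City, League} and {League, Stadium}.
{City, League} has no BCNF violation.
{League, Stadium} has no BCNF violation.
{CoachID, Season, Stadium} has no BCNF violation.
{CoachID, MatchID, Season} has no BCNF violation.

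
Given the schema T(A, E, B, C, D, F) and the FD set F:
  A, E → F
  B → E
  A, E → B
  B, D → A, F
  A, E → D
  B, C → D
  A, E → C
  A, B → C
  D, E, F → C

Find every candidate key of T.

{A, B}, {A, E}, {B, C}, {B, D}

Closure of {A, B} is {A, B, C, D, E, F}, the whole schema; {A, B} is a candidate key.
Closure of {A, E} is {A, B, C, D, E, F}, the whole schema; {A, E} is a candidate key.
Closure of {B, C} is {A, B, C, D, E, F}, the whole schema; {B, C} is a candidate key.
Closure of {B, D} is {A, B, C, D, E, F}, the whole schema; {B, D} is a candidate key.
No proper subset of any of these is a key, and no other minimal superkey exists.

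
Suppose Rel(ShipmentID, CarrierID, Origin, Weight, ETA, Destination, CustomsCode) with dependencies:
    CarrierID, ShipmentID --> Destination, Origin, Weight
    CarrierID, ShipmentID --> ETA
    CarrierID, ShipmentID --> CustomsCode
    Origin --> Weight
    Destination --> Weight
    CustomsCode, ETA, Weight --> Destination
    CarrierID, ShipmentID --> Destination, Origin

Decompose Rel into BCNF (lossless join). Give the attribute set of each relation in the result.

Candidate key of the original relation: {CarrierID, ShipmentID}.
In {CarrierID, CustomsCode, Destination, ETA, Origin, ShipmentID, Weight}, {Origin} is not a superkey ({Origin}⁺ restricted to this set is {Origin, Weight}), so split on Origin --> Weight into {Origin, Weight} and {CarrierID, CustomsCode, Destination, ETA, Origin, ShipmentID}.
{Origin, Weight} is in BCNF.
In {CarrierID, CustomsCode, Destination, ETA, Origin, ShipmentID}, {CustomsCode, ETA, Origin} is not a superkey ({CustomsCode, ETA, Origin}⁺ restricted to this set is {CustomsCode, Destination, ETA, Origin}), so split on CustomsCode, ETA, Origin --> Destination into {CustomsCode, Destination, ETA, Origin} and {CarrierID, CustomsCode, ETA, Origin, ShipmentID}.
{CustomsCode, Destination, ETA, Origin} is in BCNF.
{CarrierID, CustomsCode, ETA, Origin, ShipmentID} is in BCNF.

{CarrierID, CustomsCode, ETA, Origin, ShipmentID}; {CustomsCode, Destination, ETA, Origin}; {Origin, Weight}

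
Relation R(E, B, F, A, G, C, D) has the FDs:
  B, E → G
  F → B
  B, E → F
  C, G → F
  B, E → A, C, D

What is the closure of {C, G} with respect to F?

Start with {C, G}.
C, G → F applies; add {F} → now {C, F, G}.
F → B applies; add {B} → now {B, C, F, G}.
No further FD applies.

{B, C, F, G}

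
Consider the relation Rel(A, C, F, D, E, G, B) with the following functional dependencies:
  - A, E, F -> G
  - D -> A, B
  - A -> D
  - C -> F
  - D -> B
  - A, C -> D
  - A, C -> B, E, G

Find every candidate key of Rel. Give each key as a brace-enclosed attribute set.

Attributes never on any right-hand side: {C} — every candidate key must contain it.
{A, C}⁺ = {A, B, C, D, E, F, G}, which is every attribute, so {A, C} is a candidate key.
{C, D}⁺ = {A, B, C, D, E, F, G}, which is every attribute, so {C, D} is a candidate key.
Any other superkey properly contains one of these, so there are no further candidate keys.

{A, C}, {C, D}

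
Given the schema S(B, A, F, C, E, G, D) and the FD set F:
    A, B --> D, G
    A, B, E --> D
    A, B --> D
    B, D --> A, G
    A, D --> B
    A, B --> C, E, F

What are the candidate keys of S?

{A, B}, {A, D}, {B, D}

{A, B} is a candidate key since {A, B}⁺ = {A, B, C, D, E, F, G} covers every attribute.
{A, D} is a candidate key since {A, D}⁺ = {A, B, C, D, E, F, G} covers every attribute.
{B, D} is a candidate key since {B, D}⁺ = {A, B, C, D, E, F, G} covers every attribute.
No proper subset of any of these is a key, and no other minimal superkey exists.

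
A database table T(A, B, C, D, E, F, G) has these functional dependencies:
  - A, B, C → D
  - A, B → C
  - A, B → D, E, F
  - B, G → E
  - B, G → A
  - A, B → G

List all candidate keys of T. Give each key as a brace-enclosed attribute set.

Attributes never on any right-hand side: {B} — every candidate key must contain it.
{A, B}⁺ = {A, B, C, D, E, F, G} — all of the relation — so {A, B} is a candidate key.
{B, G}⁺ = {A, B, C, D, E, F, G} — all of the relation — so {B, G} is a candidate key.
Any other superkey properly contains one of these, so there are no further candidate keys.

{A, B}, {B, G}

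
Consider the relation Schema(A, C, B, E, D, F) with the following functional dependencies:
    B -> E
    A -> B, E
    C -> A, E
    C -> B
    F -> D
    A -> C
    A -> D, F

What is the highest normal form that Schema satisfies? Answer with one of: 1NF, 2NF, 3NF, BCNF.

Candidate keys: {A}, {C}. Prime attributes: {A, C}.
B -> E breaks BCNF: {B}⁺ = {B, E}, so {B} is not a superkey.
B -> E determines the non-prime attribute {E} from a non-superkey — 3NF is violated.
Every candidate key is a single attribute, so no partial dependency is possible; 2NF holds.

2NF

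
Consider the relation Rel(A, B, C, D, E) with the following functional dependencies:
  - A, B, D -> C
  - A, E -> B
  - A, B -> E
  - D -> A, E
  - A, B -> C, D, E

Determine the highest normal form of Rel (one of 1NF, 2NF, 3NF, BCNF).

Candidate keys: {A, B}, {A, E}, {D}. Prime attributes: {A, B, D, E}.
Each dependency's left side is a superkey — BCNF holds.

BCNF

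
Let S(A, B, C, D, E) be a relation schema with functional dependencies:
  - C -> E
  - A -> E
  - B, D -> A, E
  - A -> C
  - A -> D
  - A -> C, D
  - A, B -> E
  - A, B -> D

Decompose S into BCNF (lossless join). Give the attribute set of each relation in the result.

Candidate keys of the original relation: {A, B}, {B, D}.
In {A, B, C, D, E}, {C} is not a superkey ({C}⁺ restricted to this set is {C, E}), so split on C -> E into {C, E} and {A, B, C, D}.
{C, E} has no BCNF violation.
In {A, B, C, D}, {A} is not a superkey ({A}⁺ restricted to this set is {A, C, D}), so split on A -> C, D into {A, C, D} and {A, B}.
{A, C, D} has no BCNF violation.
{A, B} has no BCNF violation.

{A, B}; {A, C, D}; {C, E}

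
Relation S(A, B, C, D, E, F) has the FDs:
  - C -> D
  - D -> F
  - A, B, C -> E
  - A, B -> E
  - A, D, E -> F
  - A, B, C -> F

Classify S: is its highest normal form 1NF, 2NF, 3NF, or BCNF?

Candidate key: {A, B, C}. Prime attributes: {A, B, C}.
C -> D: {C}⁺ = {C, D, F}, which is not all of the attributes, so the left side is not a superkey — BCNF is violated.
C -> D determines the non-prime attribute {D} from a non-superkey — 3NF is violated.
{C} is a proper subset of the key {A, B, C}, and {C}⁺ contains the non-prime attributes {D, F} — a partial dependency, so 2NF is violated.

1NF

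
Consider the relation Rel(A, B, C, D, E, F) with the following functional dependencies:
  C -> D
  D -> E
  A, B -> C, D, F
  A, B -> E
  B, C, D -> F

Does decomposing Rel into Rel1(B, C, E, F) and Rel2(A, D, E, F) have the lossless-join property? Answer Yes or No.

No

Common attributes: {E, F}; their closure is {E, F}.
Neither Rel1 nor Rel2 is contained in that closure, so the decomposition is lossy.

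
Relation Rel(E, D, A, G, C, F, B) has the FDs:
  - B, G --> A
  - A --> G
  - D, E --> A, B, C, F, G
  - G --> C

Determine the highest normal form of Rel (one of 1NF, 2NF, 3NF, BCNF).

2NF

Candidate key: {D, E}. Prime attributes: {D, E}.
B, G --> A breaks BCNF: {B, G}⁺ = {A, B, C, G}, so {B, G} is not a superkey.
B, G --> A has non-prime {A} on the right and a non-superkey on the left, so 3NF fails.
No proper subset of a key has a non-prime attribute in its closure, so there is no partial dependency; 2NF holds.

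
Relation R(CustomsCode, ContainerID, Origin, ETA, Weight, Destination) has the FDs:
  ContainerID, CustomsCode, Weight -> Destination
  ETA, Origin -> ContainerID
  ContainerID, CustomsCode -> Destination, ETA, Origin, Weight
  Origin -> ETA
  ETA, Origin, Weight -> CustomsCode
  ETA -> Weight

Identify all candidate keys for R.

{ContainerID, CustomsCode}, {Origin}

{Origin}⁺ = {ContainerID, CustomsCode, Destination, ETA, Origin, Weight} — all of the relation — so {Origin} is a candidate key.
{ContainerID, CustomsCode}⁺ = {ContainerID, CustomsCode, Destination, ETA, Origin, Weight} — all of the relation — so {ContainerID, CustomsCode} is a candidate key.
Any other superkey properly contains one of these, so there are no further candidate keys.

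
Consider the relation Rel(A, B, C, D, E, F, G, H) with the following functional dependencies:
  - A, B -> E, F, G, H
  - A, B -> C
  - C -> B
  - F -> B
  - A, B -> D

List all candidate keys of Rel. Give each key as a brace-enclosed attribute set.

{A, B}, {A, C}, {A, F}

Attributes never on any right-hand side: {A} — every candidate key must contain it.
{A, B} is a candidate key since {A, B}⁺ = {A, B, C, D, E, F, G, H} covers every attribute.
{A, C} is a candidate key since {A, C}⁺ = {A, B, C, D, E, F, G, H} covers every attribute.
{A, F} is a candidate key since {A, F}⁺ = {A, B, C, D, E, F, G, H} covers every attribute.
No proper subset of any of these is a key, and no other minimal superkey exists.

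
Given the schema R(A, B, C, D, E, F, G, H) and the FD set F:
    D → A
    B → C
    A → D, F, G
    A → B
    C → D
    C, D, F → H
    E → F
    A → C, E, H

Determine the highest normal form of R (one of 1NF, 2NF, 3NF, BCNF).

2NF

Candidate keys: {A}, {B}, {C}, {D}. Prime attributes: {A, B, C, D}.
E → F breaks BCNF: {E}⁺ = {E, F}, so {E} is not a superkey.
Because {F} is non-prime and the left side of E → F is not a superkey, the relation is not in 3NF.
With only single-attribute keys there can be no partial dependency, so 2NF holds.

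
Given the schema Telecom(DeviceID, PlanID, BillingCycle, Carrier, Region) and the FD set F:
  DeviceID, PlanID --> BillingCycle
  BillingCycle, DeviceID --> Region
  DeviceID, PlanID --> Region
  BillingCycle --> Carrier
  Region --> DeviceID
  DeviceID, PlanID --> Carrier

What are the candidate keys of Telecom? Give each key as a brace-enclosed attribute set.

No FD produces {PlanID}, so it must be in every candidate key.
Closure of {DeviceID, PlanID} is {BillingCycle, Carrier, DeviceID, PlanID, Region}, the whole schema; {DeviceID, PlanID} is a candidate key.
Closure of {PlanID, Region} is {BillingCycle, Carrier, DeviceID, PlanID, Region}, the whole schema; {PlanID, Region} is a candidate key.
No proper subset of any of these is a key, and no other minimal superkey exists.

{DeviceID, PlanID}, {PlanID, Region}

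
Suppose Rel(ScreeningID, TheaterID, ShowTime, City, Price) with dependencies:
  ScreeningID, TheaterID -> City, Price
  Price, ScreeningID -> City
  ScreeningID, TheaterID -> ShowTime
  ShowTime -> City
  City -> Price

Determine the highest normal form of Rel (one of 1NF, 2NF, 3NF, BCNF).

2NF

Candidate key: {ScreeningID, TheaterID}. Prime attributes: {ScreeningID, TheaterID}.
For Price, ScreeningID -> City we have {Price, ScreeningID}⁺ = {City, Price, ScreeningID}; {Price, ScreeningID} is not a superkey, so BCNF fails.
Price, ScreeningID -> City has non-prime {City} on the right and a non-superkey on the left, so 3NF fails.
No non-prime attribute depends on a proper subset of any candidate key, so 2NF holds.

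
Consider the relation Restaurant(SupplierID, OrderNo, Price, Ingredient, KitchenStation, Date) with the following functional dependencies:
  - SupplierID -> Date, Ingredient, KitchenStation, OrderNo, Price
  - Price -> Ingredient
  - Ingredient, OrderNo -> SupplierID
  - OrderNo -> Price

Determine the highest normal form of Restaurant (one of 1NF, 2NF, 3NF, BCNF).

2NF

Candidate keys: {OrderNo}, {SupplierID}. Prime attributes: {OrderNo, SupplierID}.
Price -> Ingredient: {Price}⁺ = {Ingredient, Price}, which is not all of the attributes, so the left side is not a superkey — BCNF is violated.
Price -> Ingredient determines the non-prime attribute {Ingredient} from a non-superkey — 3NF is violated.
With only single-attribute keys there can be no partial dependency, so 2NF holds.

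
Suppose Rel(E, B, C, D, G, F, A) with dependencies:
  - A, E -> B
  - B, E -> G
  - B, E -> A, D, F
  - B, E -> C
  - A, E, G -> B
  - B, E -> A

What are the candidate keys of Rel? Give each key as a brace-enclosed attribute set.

{E} never appears on the right of any FD, so every key must include it.
Closure of {A, E} is {A, B, C, D, E, F, G}, the whole schema; {A, E} is a candidate key.
Closure of {B, E} is {A, B, C, D, E, F, G}, the whole schema; {B, E} is a candidate key.
These are minimal and exhaustive — every other superkey contains one of them.

{A, E}, {B, E}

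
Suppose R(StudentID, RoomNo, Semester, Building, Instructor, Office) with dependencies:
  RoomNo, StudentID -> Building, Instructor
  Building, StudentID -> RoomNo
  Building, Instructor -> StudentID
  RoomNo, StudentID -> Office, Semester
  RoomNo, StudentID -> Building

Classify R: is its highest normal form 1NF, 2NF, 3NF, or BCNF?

Candidate keys: {Building, Instructor}, {Building, StudentID}, {RoomNo, StudentID}. Prime attributes: {Building, Instructor, RoomNo, StudentID}.
The left-hand side of every FD is a superkey, so BCNF is satisfied.

BCNF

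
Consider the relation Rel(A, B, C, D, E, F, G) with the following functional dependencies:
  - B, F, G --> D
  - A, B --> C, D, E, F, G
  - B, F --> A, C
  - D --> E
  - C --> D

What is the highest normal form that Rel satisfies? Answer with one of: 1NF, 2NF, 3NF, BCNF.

Candidate keys: {A, B}, {B, F}. Prime attributes: {A, B, F}.
D --> E: {D}⁺ = {D, E}, which is not all of the attributes, so the left side is not a superkey — BCNF is violated.
D --> E has non-prime {E} on the right and a non-superkey on the left, so 3NF fails.
No proper subset of a key has a non-prime attribute in its closure, so there is no partial dependency; 2NF holds.

2NF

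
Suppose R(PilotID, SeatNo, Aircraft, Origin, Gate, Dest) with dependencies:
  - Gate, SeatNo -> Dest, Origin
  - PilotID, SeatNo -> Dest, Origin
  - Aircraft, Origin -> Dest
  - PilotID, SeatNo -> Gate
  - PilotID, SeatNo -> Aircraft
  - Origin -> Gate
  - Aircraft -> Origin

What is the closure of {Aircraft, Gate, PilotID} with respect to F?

Start with {Aircraft, Gate, PilotID}.
Aircraft -> Origin applies; add {Origin} → now {Aircraft, Gate, Origin, PilotID}.
Aircraft, Origin -> Dest applies; add {Dest} → now {Aircraft, Dest, Gate, Origin, PilotID}.
No further FD applies.

{Aircraft, Dest, Gate, Origin, PilotID}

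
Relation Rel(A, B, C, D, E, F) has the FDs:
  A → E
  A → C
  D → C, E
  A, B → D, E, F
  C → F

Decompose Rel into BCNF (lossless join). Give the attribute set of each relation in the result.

{A, B, D}; {A, C, E}; {C, F}

Candidate key of the original relation: {A, B}.
Within {A, B, C, D, E, F}: {A}⁺ ∩ {A, B, C, D, E, F} = {A, C, E, F}, not the whole set, so A → C, E, F violates BCNF; decompose into {A, C, E, F} and {A, B, D}.
Within {A, C, E, F}: {C}⁺ ∩ {A, C, E, F} = {C, F}, not the whole set, so C → F violates BCNF; decompose into {C, F} and {A, C, E}.
{C, F} is in BCNF.
{A, C, E} is in BCNF.
{A, B, D} is in BCNF.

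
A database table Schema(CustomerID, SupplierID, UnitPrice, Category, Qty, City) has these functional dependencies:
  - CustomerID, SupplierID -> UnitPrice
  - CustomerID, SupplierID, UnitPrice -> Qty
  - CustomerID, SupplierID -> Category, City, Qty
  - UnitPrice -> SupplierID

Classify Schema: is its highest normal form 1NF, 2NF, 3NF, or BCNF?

Candidate keys: {CustomerID, SupplierID}, {CustomerID, UnitPrice}. Prime attributes: {CustomerID, SupplierID, UnitPrice}.
UnitPrice -> SupplierID: {UnitPrice}⁺ = {SupplierID, UnitPrice}, which is not all of the attributes, so the left side is not a superkey — BCNF is violated.
Since {SupplierID} ⊆ prime attributes and every other non-superkey FD also has a prime right side, the schema is in 3NF.

3NF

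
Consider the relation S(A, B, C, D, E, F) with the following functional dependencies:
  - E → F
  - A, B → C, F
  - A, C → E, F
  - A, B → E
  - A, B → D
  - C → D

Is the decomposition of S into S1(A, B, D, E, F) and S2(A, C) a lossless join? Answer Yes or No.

S1 ∩ S2 = {A}; its closure under F is {A}.
Neither S1 nor S2 is contained in that closure, so the decomposition is lossy.

No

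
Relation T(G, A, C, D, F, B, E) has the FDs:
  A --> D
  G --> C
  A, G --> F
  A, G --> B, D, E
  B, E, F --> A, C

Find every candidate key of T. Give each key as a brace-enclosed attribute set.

{A, G}, {B, E, F, G}

No FD produces {G}, so it must be in every candidate key.
{A, G}⁺ = {A, B, C, D, E, F, G} — all of the relation — so {A, G} is a candidate key.
{B, E, F, G}⁺ = {A, B, C, D, E, F, G} — all of the relation — so {B, E, F, G} is a candidate key.
No proper subset of any of these is a key, and no other minimal superkey exists.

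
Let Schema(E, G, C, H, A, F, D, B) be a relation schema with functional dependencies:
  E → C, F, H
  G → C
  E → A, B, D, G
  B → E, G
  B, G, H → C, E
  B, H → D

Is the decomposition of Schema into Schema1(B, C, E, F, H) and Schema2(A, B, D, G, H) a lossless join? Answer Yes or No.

The shared attributes are {B, H} and {B, H}⁺ = {A, B, C, D, E, F, G, H}.
Since Schema1 ⊆ {A, B, C, D, E, F, G, H}, the intersection is a superkey of Schema1; the decomposition is lossless.

Yes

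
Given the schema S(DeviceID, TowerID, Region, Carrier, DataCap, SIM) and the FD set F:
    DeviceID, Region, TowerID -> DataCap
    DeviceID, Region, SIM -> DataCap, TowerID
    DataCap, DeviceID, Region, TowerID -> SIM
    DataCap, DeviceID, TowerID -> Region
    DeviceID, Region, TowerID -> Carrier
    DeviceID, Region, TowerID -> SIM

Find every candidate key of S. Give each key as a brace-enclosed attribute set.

{DataCap, DeviceID, TowerID}, {DeviceID, Region, SIM}, {DeviceID, Region, TowerID}

No FD produces {DeviceID}, so it must be in every candidate key.
{DataCap, DeviceID, TowerID} is a candidate key since {DataCap, DeviceID, TowerID}⁺ = {Carrier, DataCap, DeviceID, Region, SIM, TowerID} covers every attribute.
{DeviceID, Region, SIM} is a candidate key since {DeviceID, Region, SIM}⁺ = {Carrier, DataCap, DeviceID, Region, SIM, TowerID} covers every attribute.
{DeviceID, Region, TowerID} is a candidate key since {DeviceID, Region, TowerID}⁺ = {Carrier, DataCap, DeviceID, Region, SIM, TowerID} covers every attribute.
These are minimal and exhaustive — every other superkey contains one of them.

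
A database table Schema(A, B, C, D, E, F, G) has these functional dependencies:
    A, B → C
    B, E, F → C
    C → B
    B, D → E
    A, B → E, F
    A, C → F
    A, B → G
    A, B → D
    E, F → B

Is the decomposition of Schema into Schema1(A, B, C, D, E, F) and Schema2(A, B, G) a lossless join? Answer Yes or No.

Yes

Schema1 ∩ Schema2 = {A, B}; its closure under F is {A, B, C, D, E, F, G}.
Since Schema1 ⊆ {A, B, C, D, E, F, G}, the intersection is a superkey of Schema1; the decomposition is lossless.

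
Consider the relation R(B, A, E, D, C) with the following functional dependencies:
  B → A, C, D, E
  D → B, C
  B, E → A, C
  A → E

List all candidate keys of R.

{B}⁺ = {A, B, C, D, E}, which is every attribute, so {B} is a candidate key.
{D}⁺ = {A, B, C, D, E}, which is every attribute, so {D} is a candidate key.
These are minimal and exhaustive — every other superkey contains one of them.

{B}, {D}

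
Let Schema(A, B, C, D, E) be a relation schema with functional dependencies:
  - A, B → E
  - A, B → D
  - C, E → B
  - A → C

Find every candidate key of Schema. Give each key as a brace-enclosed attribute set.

Attributes never on any right-hand side: {A} — every candidate key must contain it.
{A, B}⁺ = {A, B, C, D, E}, which is every attribute, so {A, B} is a candidate key.
{A, E}⁺ = {A, B, C, D, E}, which is every attribute, so {A, E} is a candidate key.
Any other superkey properly contains one of these, so there are no further candidate keys.

{A, B}, {A, E}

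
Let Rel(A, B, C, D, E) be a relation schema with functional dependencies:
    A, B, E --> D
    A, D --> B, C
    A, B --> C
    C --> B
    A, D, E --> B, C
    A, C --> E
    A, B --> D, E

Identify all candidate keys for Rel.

Attributes never on any right-hand side: {A} — every candidate key must contain it.
{A, B}⁺ = {A, B, C, D, E}, which is every attribute, so {A, B} is a candidate key.
{A, C}⁺ = {A, B, C, D, E}, which is every attribute, so {A, C} is a candidate key.
{A, D}⁺ = {A, B, C, D, E}, which is every attribute, so {A, D} is a candidate key.
No proper subset of any of these is a key, and no other minimal superkey exists.

{A, B}, {A, C}, {A, D}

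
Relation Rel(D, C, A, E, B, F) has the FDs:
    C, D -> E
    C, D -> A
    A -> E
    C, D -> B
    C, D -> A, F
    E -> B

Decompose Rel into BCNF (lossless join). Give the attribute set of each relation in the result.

{A, C, D, F}; {A, E}; {B, E}

Candidate key of the original relation: {C, D}.
{A, B, C, D, E, F}: {A} determines {A, B, E} here but is not a superkey — split on A -> B, E, giving {A, B, E} and {A, C, D, F}.
{A, B, E}: {E} determines {B, E} here but is not a superkey — split on E -> B, giving {B, E} and {A, E}.
{B, E}: every determinant is a superkey — BCNF.
{A, E}: every determinant is a superkey — BCNF.
{A, C, D, F}: every determinant is a superkey — BCNF.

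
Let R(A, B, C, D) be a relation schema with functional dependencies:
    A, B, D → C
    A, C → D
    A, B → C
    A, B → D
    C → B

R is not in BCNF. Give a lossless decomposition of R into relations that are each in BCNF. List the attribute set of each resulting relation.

Candidate keys of the original relation: {A, B}, {A, C}.
{A, B, C, D}: {C} determines {B, C} here but is not a superkey — split on C → B, giving {B, C} and {A, C, D}.
{B, C} is in BCNF.
{A, C, D} is in BCNF.

{A, C, D}; {B, C}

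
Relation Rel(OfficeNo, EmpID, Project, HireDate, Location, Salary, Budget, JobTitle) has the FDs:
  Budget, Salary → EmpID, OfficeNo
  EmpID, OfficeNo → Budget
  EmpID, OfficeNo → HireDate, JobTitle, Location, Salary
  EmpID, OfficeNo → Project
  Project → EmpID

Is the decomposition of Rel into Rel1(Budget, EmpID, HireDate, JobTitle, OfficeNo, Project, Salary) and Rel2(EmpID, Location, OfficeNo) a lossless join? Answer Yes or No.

Yes

Rel1 ∩ Rel2 = {EmpID, OfficeNo}; its closure under F is {Budget, EmpID, HireDate, JobTitle, Location, OfficeNo, Project, Salary}.
Since Rel1 ⊆ {Budget, EmpID, HireDate, JobTitle, Location, OfficeNo, Project, Salary}, the intersection is a superkey of Rel1; the decomposition is lossless.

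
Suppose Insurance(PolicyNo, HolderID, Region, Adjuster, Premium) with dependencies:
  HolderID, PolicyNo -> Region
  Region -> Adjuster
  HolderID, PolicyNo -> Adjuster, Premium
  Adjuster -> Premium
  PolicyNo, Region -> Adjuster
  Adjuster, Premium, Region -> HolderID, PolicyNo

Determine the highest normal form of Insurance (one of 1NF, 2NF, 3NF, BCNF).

Candidate keys: {HolderID, PolicyNo}, {Region}. Prime attributes: {HolderID, PolicyNo, Region}.
Adjuster -> Premium breaks BCNF: {Adjuster}⁺ = {Adjuster, Premium}, so {Adjuster} is not a superkey.
Adjuster -> Premium determines the non-prime attribute {Premium} from a non-superkey — 3NF is violated.
No proper subset of a key has a non-prime attribute in its closure, so there is no partial dependency; 2NF holds.

2NF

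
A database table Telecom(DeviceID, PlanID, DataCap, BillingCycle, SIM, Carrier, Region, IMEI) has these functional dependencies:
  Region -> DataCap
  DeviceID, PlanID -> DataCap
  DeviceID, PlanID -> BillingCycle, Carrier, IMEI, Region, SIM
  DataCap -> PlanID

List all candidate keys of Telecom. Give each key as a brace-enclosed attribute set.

{DataCap, DeviceID}, {DeviceID, PlanID}, {DeviceID, Region}

Attributes never on any right-hand side: {DeviceID} — every candidate key must contain it.
Closure of {DataCap, DeviceID} is {BillingCycle, Carrier, DataCap, DeviceID, IMEI, PlanID, Region, SIM}, the whole schema; {DataCap, DeviceID} is a candidate key.
Closure of {DeviceID, PlanID} is {BillingCycle, Carrier, DataCap, DeviceID, IMEI, PlanID, Region, SIM}, the whole schema; {DeviceID, PlanID} is a candidate key.
Closure of {DeviceID, Region} is {BillingCycle, Carrier, DataCap, DeviceID, IMEI, PlanID, Region, SIM}, the whole schema; {DeviceID, Region} is a candidate key.
No proper subset of any of these is a key, and no other minimal superkey exists.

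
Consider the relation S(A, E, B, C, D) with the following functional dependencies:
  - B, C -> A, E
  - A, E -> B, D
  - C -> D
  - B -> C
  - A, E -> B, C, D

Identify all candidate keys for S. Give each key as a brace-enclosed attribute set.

Closure of {B} is {A, B, C, D, E}, the whole schema; {B} is a candidate key.
Closure of {A, E} is {A, B, C, D, E}, the whole schema; {A, E} is a candidate key.
No proper subset of any of these is a key, and no other minimal superkey exists.

{A, E}, {B}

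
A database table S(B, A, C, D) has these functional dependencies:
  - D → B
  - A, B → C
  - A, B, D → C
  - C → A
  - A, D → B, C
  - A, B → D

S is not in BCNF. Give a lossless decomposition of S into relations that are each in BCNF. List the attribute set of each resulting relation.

{A, C}; {B, D}; {C, D}

Candidate keys of the original relation: {A, B}, {A, D}, {B, C}, {C, D}.
In {A, B, C, D}, {D} is not a superkey ({D}⁺ restricted to this set is {B, D}), so split on D → B into {B, D} and {A, C, D}.
{B, D} is in BCNF.
In {A, C, D}, {C} is not a superkey ({C}⁺ restricted to this set is {A, C}), so split on C → A into {A, C} and {C, D}.
{A, C} is in BCNF.
{C, D} is in BCNF.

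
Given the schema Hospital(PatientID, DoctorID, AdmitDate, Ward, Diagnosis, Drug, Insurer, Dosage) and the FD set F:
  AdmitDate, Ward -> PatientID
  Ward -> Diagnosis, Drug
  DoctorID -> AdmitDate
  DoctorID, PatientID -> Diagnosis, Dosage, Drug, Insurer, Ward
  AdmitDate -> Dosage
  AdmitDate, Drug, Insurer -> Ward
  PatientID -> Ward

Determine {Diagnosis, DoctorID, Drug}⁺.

{AdmitDate, Diagnosis, DoctorID, Dosage, Drug}

Start with {Diagnosis, DoctorID, Drug}.
DoctorID -> AdmitDate applies; add {AdmitDate} → now {AdmitDate, Diagnosis, DoctorID, Drug}.
AdmitDate -> Dosage applies; add {Dosage} → now {AdmitDate, Diagnosis, DoctorID, Dosage, Drug}.
No further FD applies.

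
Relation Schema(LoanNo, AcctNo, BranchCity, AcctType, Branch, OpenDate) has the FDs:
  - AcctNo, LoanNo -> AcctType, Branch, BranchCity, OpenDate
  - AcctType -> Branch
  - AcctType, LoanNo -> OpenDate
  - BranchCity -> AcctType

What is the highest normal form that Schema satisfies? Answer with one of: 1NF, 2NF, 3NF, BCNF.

Candidate key: {AcctNo, LoanNo}. Prime attributes: {AcctNo, LoanNo}.
For AcctType -> Branch we have {AcctType}⁺ = {AcctType, Branch}; {AcctType} is not a superkey, so BCNF fails.
AcctType -> Branch determines the non-prime attribute {Branch} from a non-superkey — 3NF is violated.
No non-prime attribute depends on a proper subset of any candidate key, so 2NF holds.

2NF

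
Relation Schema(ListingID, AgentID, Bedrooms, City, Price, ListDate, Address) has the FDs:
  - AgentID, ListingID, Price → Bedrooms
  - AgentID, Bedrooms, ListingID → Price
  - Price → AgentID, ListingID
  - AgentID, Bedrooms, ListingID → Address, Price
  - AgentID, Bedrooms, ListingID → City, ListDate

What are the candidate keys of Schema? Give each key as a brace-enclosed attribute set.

{Price} is a candidate key since {Price}⁺ = {Address, AgentID, Bedrooms, City, ListDate, ListingID, Price} covers every attribute.
{AgentID, Bedrooms, ListingID} is a candidate key since {AgentID, Bedrooms, ListingID}⁺ = {Address, AgentID, Bedrooms, City, ListDate, ListingID, Price} covers every attribute.
Any other superkey properly contains one of these, so there are no further candidate keys.

{AgentID, Bedrooms, ListingID}, {Price}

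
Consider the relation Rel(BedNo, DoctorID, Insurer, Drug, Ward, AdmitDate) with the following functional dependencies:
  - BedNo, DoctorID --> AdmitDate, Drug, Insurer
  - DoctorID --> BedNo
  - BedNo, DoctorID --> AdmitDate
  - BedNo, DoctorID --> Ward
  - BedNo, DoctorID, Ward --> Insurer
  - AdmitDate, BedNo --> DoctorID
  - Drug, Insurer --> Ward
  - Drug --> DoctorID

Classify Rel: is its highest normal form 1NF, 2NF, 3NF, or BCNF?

Candidate keys: {AdmitDate, BedNo}, {DoctorID}, {Drug}. Prime attributes: {AdmitDate, BedNo, DoctorID, Drug}.
Every FD has a superkey on the left, so the relation is in BCNF.

BCNF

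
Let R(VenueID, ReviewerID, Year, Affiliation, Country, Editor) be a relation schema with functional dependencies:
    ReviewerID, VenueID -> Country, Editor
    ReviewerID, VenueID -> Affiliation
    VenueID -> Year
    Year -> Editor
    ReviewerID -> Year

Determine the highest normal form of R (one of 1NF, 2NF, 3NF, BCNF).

1NF

Candidate key: {ReviewerID, VenueID}. Prime attributes: {ReviewerID, VenueID}.
VenueID -> Year breaks BCNF: {VenueID}⁺ = {Editor, VenueID, Year}, so {VenueID} is not a superkey.
VenueID -> Year has non-prime {Year} on the right and a non-superkey on the left, so 3NF fails.
{ReviewerID} is a proper subset of the key {ReviewerID, VenueID}, and {ReviewerID}⁺ contains the non-prime attributes {Editor, Year} — a partial dependency, so 2NF is violated.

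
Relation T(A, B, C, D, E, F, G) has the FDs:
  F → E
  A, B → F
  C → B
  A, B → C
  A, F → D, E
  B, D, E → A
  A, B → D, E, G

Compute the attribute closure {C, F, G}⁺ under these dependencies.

{B, C, E, F, G}

Start with {C, F, G}.
F → E applies; add {E} → now {C, E, F, G}.
C → B applies; add {B} → now {B, C, E, F, G}.
No further FD applies.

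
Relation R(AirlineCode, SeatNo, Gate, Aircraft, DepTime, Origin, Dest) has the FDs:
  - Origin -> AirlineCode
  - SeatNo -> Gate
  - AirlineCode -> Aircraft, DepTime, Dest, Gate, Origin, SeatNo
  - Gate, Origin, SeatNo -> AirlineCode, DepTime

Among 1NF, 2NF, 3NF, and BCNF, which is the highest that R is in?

2NF

Candidate keys: {AirlineCode}, {Origin}. Prime attributes: {AirlineCode, Origin}.
For SeatNo -> Gate we have {SeatNo}⁺ = {Gate, SeatNo}; {SeatNo} is not a superkey, so BCNF fails.
SeatNo -> Gate has non-prime {Gate} on the right and a non-superkey on the left, so 3NF fails.
All keys have size 1, which rules out partial dependencies — 2NF is satisfied.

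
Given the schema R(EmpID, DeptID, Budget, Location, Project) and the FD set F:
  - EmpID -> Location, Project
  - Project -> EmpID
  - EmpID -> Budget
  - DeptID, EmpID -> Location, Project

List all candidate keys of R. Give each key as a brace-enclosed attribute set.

{DeptID} never appears on the right of any FD, so every key must include it.
{DeptID, EmpID} is a candidate key since {DeptID, EmpID}⁺ = {Budget, DeptID, EmpID, Location, Project} covers every attribute.
{DeptID, Project} is a candidate key since {DeptID, Project}⁺ = {Budget, DeptID, EmpID, Location, Project} covers every attribute.
Any other superkey properly contains one of these, so there are no further candidate keys.

{DeptID, EmpID}, {DeptID, Project}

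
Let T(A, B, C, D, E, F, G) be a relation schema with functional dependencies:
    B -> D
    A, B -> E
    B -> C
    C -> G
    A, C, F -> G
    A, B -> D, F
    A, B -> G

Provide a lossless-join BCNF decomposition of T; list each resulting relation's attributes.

Candidate key of the original relation: {A, B}.
{A, B, C, D, E, F, G}: {B} determines {B, C, D, G} here but is not a superkey — split on B -> C, D, G, giving {B, C, D, G} and {A, B, E, F}.
{B, C, D, G}: {C} determines {C, G} here but is not a superkey — split on C -> G, giving {C, G} and {B, C, D}.
{C, G} is in BCNF.
{B, C, D} is in BCNF.
{A, B, E, F} is in BCNF.

{A, B, E, F}; {B, C, D}; {C, G}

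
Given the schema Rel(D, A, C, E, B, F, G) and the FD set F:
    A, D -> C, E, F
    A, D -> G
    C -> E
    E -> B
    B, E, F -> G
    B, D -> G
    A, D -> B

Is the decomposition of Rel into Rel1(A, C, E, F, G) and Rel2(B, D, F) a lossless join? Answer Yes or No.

No

Common attributes: {F}; their closure is {F}.
The closure covers neither Rel1 nor Rel2 entirely; the join is not lossless.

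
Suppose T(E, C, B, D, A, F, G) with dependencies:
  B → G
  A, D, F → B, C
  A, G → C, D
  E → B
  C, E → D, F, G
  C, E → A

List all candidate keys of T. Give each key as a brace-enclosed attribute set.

{E} never appears on the right of any FD, so every key must include it.
Closure of {A, E} is {A, B, C, D, E, F, G}, the whole schema; {A, E} is a candidate key.
Closure of {C, E} is {A, B, C, D, E, F, G}, the whole schema; {C, E} is a candidate key.
These are minimal and exhaustive — every other superkey contains one of them.

{A, E}, {C, E}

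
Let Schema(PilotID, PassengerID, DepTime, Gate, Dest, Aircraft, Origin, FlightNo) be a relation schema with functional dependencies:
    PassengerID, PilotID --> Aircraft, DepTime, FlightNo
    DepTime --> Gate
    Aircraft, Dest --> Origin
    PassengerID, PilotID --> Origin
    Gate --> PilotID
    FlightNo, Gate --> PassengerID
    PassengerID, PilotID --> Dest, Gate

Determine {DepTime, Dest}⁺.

{DepTime, Dest, Gate, PilotID}

Start with {DepTime, Dest}.
DepTime --> Gate applies; add {Gate} → now {DepTime, Dest, Gate}.
Gate --> PilotID applies; add {PilotID} → now {DepTime, Dest, Gate, PilotID}.
No further FD applies.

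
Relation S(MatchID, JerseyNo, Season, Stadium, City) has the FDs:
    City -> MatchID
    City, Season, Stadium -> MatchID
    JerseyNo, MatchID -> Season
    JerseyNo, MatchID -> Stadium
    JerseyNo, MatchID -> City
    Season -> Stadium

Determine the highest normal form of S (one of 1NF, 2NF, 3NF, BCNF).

Candidate keys: {City, JerseyNo}, {JerseyNo, MatchID}. Prime attributes: {City, JerseyNo, MatchID}.
City -> MatchID breaks BCNF: {City}⁺ = {City, MatchID}, so {City} is not a superkey.
Because {Stadium} is non-prime and the left side of Season -> Stadium is not a superkey, the relation is not in 3NF.
No non-prime attribute depends on a proper subset of any candidate key, so 2NF holds.

2NF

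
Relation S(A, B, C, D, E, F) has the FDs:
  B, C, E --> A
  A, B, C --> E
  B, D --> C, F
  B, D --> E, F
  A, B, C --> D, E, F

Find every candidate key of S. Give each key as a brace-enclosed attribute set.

Attributes never on any right-hand side: {B} — every candidate key must contain it.
{B, D} is a candidate key since {B, D}⁺ = {A, B, C, D, E, F} covers every attribute.
{A, B, C} is a candidate key since {A, B, C}⁺ = {A, B, C, D, E, F} covers every attribute.
{B, C, E} is a candidate key since {B, C, E}⁺ = {A, B, C, D, E, F} covers every attribute.
These are minimal and exhaustive — every other superkey contains one of them.

{A, B, C}, {B, C, E}, {B, D}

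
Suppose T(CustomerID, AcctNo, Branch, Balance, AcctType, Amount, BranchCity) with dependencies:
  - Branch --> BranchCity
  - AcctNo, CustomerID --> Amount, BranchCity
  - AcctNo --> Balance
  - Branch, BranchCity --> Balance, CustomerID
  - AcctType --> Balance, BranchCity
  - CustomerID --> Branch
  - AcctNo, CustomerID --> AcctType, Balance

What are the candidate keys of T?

{AcctNo} never appears on the right of any FD, so every key must include it.
{AcctNo, Branch} is a candidate key since {AcctNo, Branch}⁺ = {AcctNo, AcctType, Amount, Balance, Branch, BranchCity, CustomerID} covers every attribute.
{AcctNo, CustomerID} is a candidate key since {AcctNo, CustomerID}⁺ = {AcctNo, AcctType, Amount, Balance, Branch, BranchCity, CustomerID} covers every attribute.
These are minimal and exhaustive — every other superkey contains one of them.

{AcctNo, Branch}, {AcctNo, CustomerID}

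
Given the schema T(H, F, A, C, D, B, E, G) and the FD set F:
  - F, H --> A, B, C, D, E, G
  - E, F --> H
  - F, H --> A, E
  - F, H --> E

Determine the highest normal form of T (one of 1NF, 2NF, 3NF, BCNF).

Candidate keys: {E, F}, {F, H}. Prime attributes: {E, F, H}.
Each dependency's left side is a superkey — BCNF holds.

BCNF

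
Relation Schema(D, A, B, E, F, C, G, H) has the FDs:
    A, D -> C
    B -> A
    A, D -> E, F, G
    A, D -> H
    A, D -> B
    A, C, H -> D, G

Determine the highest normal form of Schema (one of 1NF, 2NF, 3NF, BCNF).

3NF

Candidate keys: {A, C, H}, {A, D}, {B, C, H}, {B, D}. Prime attributes: {A, B, C, D, H}.
For B -> A we have {B}⁺ = {A, B}; {B} is not a superkey, so BCNF fails.
Its right-hand attributes {A} are all prime, as are those of every other non-superkey FD — the relation is in 3NF.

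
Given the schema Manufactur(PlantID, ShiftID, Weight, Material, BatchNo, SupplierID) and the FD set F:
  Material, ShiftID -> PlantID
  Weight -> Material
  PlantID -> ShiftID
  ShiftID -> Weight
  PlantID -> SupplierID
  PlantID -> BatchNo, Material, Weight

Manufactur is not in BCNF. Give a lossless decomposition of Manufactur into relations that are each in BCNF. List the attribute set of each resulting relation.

Candidate keys of the original relation: {PlantID}, {ShiftID}.
{BatchNo, Material, PlantID, ShiftID, SupplierID, Weight}: {Weight} determines {Material, Weight} here but is not a superkey — split on Weight -> Material, giving {Material, Weight} and {BatchNo, PlantID, ShiftID, SupplierID, Weight}.
{Material, Weight} is in BCNF.
{BatchNo, PlantID, ShiftID, SupplierID, Weight} is in BCNF.

{BatchNo, PlantID, ShiftID, SupplierID, Weight}; {Material, Weight}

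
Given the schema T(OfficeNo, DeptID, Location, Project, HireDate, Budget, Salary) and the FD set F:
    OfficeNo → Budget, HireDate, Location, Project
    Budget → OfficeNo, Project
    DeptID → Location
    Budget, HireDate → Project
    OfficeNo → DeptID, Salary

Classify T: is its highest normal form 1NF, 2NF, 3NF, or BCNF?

Candidate keys: {Budget}, {OfficeNo}. Prime attributes: {Budget, OfficeNo}.
DeptID → Location: {DeptID}⁺ = {DeptID, Location}, which is not all of the attributes, so the left side is not a superkey — BCNF is violated.
Because {Location} is non-prime and the left side of DeptID → Location is not a superkey, the relation is not in 3NF.
Every candidate key is a single attribute, so no partial dependency is possible; 2NF holds.

2NF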